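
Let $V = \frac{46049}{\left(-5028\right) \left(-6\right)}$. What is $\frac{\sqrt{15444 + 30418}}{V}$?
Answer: $\frac{30168 \sqrt{45862}}{46049} \approx 140.3$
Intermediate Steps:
$V = \frac{46049}{30168} \approx 1.5264$
$\frac{\sqrt{15444 + 30418}}{V} = \frac{\sqrt{15444 + 30418}}{\frac{46049}{30168}} = \sqrt{45862} \cdot \frac{30168}{46049} = \frac{30168 \sqrt{45862}}{46049}$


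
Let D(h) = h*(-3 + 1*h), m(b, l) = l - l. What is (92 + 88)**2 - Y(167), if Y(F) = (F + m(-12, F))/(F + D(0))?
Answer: 32399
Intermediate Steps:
m(b, l) = 0
D(h) = h*(-3 + h)
Y(F) = 1 (Y(F) = (F + 0)/(F + 0*(-3 + 0)) = F/(F + 0*(-3)) = F/(F + 0) = F/F = 1)
(92 + 88)**2 - Y(167) = (92 + 88)**2 - 1*1 = 180**2 - 1 = 32400 - 1 = 32399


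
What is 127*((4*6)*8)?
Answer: 24384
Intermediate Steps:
127*((4*6)*8) = 127*(24*8) = 127*192 = 24384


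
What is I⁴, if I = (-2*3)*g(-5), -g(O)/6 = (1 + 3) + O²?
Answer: 1187960484096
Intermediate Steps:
g(O) = -24 - 6*O² (g(O) = -6*((1 + 3) + O²) = -6*(4 + O²) = -24 - 6*O²)
I = 1044 (I = (-2*3)*(-24 - 6*(-5)²) = -6*(-24 - 6*25) = -6*(-24 - 150) = -6*(-174) = 1044)
I⁴ = 1044⁴ = 1187960484096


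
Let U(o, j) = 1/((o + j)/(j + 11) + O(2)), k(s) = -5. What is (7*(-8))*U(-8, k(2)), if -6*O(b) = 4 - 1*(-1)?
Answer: 56/3 ≈ 18.667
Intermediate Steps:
O(b) = -⅚ (O(b) = -(4 - 1*(-1))/6 = -(4 + 1)/6 = -⅙*5 = -⅚)
U(o, j) = 1/(-⅚ + (j + o)/(11 + j)) (U(o, j) = 1/((o + j)/(j + 11) - ⅚) = 1/((j + o)/(11 + j) - ⅚) = 1/(-⅚ + (j + o)/(11 + j)))
(7*(-8))*U(-8, k(2)) = (7*(-8))*(6*(11 - 5)/(-55 - 5 + 6*(-8))) = -336*6/(-55 - 5 - 48) = -336*6/(-108) = -336*(-1)*6/108 = -56*(-⅓) = 56/3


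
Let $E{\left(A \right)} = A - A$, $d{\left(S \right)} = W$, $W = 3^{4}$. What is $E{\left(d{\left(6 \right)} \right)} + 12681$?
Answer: $12681$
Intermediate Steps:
$W = 81$
$d{\left(S \right)} = 81$
$E{\left(A \right)} = 0$
$E{\left(d{\left(6 \right)} \right)} + 12681 = 0 + 12681 = 12681$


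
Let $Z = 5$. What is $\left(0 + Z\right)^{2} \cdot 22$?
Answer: $550$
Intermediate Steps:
$\left(0 + Z\right)^{2} \cdot 22 = \left(0 + 5\right)^{2} \cdot 22 = 5^{2} \cdot 22 = 25 \cdot 22 = 550$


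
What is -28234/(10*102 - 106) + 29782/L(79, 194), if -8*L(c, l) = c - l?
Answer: 107259537/52555 ≈ 2040.9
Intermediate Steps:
L(c, l) = -c/8 + l/8 (L(c, l) = -(c - l)/8 = -c/8 + l/8)
-28234/(10*102 - 106) + 29782/L(79, 194) = -28234/(10*102 - 106) + 29782/(-1/8*79 + (1/8)*194) = -28234/(1020 - 106) + 29782/(-79/8 + 97/4) = -28234/914 + 29782/(115/8) = -28234*1/914 + 29782*(8/115) = -14117/457 + 238256/115 = 107259537/52555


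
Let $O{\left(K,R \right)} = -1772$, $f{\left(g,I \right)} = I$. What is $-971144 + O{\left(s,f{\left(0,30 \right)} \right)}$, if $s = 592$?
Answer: $-972916$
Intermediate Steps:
$-971144 + O{\left(s,f{\left(0,30 \right)} \right)} = -971144 - 1772 = -972916$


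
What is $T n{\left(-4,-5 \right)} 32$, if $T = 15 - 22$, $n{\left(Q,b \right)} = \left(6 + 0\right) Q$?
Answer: $5376$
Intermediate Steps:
$n{\left(Q,b \right)} = 6 Q$
$T = -7$
$T n{\left(-4,-5 \right)} 32 = - 7 \cdot 6 \left(-4\right) 32 = \left(-7\right) \left(-24\right) 32 = 168 \cdot 32 = 5376$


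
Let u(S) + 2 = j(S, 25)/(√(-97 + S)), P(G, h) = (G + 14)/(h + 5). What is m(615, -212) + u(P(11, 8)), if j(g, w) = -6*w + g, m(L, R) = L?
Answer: 613 + 1925*I*√4017/8034 ≈ 613.0 + 15.186*I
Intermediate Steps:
P(G, h) = (14 + G)/(5 + h)
j(g, w) = g - 6*w
u(S) = -2 + (-150 + S)/√(-97 + S) (u(S) = -2 + (S - 6*25)/(√(-97 + S)) = -2 + (S - 150)/√(-97 + S) = -2 + (-150 + S)/√(-97 + S))
m(615, -212) + u(P(11, 8)) = 615 + (-150 + (14 + 11)/(5 + 8) - 2*√(-97 + (14 + 11)/(5 + 8)))/√(-97 + (14 + 11)/(5 + 8)) = 615 + (-150 + 25/13 - 2*√(-97 + 25/13))/√(-97 + 25/13) = 615 + (-150 + 25/13 - 4*I*√4017/13)/√(-1236/13) = 615 + (-I*√4017/618)*(-150 + 25/13 - 4*I*√4017/13) = 615 + (-I*√4017/618)*(-1925/13 - 4*I*√4017/13) = 615 - I*√4017*(-1925/13 - 4*I*√4017/13)/618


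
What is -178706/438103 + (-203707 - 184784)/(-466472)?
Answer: 86837727341/204362782616 ≈ 0.42492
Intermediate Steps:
-178706/438103 + (-203707 - 184784)/(-466472) = -178706*1/438103 - 388491*(-1/466472) = -178706/438103 + 388491/466472 = 86837727341/204362782616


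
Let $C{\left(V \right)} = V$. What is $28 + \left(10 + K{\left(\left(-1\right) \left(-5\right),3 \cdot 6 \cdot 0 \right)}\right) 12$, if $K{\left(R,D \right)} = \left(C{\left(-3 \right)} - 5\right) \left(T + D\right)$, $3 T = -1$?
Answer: $180$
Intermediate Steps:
$T = - \frac{1}{3}$ ($T = \frac{1}{3} \left(-1\right) = - \frac{1}{3} \approx -0.33333$)
$K{\left(R,D \right)} = \frac{8}{3} - 8 D$ ($K{\left(R,D \right)} = \left(-3 - 5\right) \left(- \frac{1}{3} + D\right) = - 8 \left(- \frac{1}{3} + D\right) = \frac{8}{3} - 8 D$)
$28 + \left(10 + K{\left(\left(-1\right) \left(-5\right),3 \cdot 6 \cdot 0 \right)}\right) 12 = 28 + \left(10 + \left(\frac{8}{3} - 8 \cdot 3 \cdot 6 \cdot 0\right)\right) 12 = 28 + \left(10 + \left(\frac{8}{3} - 8 \cdot 18 \cdot 0\right)\right) 12 = 28 + \left(10 + \left(\frac{8}{3} - 0\right)\right) 12 = 28 + \left(10 + \left(\frac{8}{3} + 0\right)\right) 12 = 28 + \left(10 + \frac{8}{3}\right) 12 = 28 + \frac{38}{3} \cdot 12 = 28 + 152 = 180$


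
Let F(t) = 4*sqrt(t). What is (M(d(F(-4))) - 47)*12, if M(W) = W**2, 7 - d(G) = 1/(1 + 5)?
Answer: -11/3 ≈ -3.6667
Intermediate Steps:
d(G) = 41/6 (d(G) = 7 - 1/(1 + 5) = 7 - 1/6 = 41/6)
(M(d(F(-4))) - 47)*12 = ((41/6)**2 - 47)*12 = (1681/36 - 47)*12 = -11/36*12 = -11/3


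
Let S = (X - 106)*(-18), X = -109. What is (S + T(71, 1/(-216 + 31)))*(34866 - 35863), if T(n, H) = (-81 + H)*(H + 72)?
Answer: 66946340648/34225 ≈ 1.9561e+6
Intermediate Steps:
T(n, H) = (-81 + H)*(72 + H)
S = 3870 (S = (-109 - 106)*(-18) = -215*(-18) = 3870)
(S + T(71, 1/(-216 + 31)))*(34866 - 35863) = (3870 + (-5832 + (1/(-216 + 31))² - 9/(-216 + 31)))*(34866 - 35863) = (3870 + (-5832 + (1/(-185))² - 9/(-185)))*(-997) = (3870 + (-5832 + (-1/185)² - 9*(-1/185)))*(-997) = (3870 + (-5832 + 1/34225 + 9/185))*(-997) = (3870 - 199598534/34225)*(-997) = -67147784/34225*(-997) = 66946340648/34225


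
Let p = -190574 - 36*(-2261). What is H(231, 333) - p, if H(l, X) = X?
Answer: 109511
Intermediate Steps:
p = -109178 (p = -190574 - 1*(-81396) = -190574 + 81396 = -109178)
H(231, 333) - p = 333 - 1*(-109178) = 333 + 109178 = 109511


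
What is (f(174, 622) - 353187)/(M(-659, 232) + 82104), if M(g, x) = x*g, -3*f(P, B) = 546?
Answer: 353369/70784 ≈ 4.9922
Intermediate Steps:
f(P, B) = -182 (f(P, B) = -1/3*546 = -182)
M(g, x) = g*x
(f(174, 622) - 353187)/(M(-659, 232) + 82104) = (-182 - 353187)/(-659*232 + 82104) = -353369/(-152888 + 82104) = -353369/(-70784) = -353369*(-1/70784) = 353369/70784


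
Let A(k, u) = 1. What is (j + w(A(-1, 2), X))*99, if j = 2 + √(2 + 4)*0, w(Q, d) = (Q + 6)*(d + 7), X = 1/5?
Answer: 25938/5 ≈ 5187.6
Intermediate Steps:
X = ⅕ ≈ 0.20000
w(Q, d) = (6 + Q)*(7 + d)
j = 2 (j = 2 + √6*0 = 2 + 0 = 2)
(j + w(A(-1, 2), X))*99 = (2 + (42 + 6*(⅕) + 7*1 + 1*(⅕)))*99 = (2 + (42 + 6/5 + 7 + ⅕))*99 = (2 + 252/5)*99 = (262/5)*99 = 25938/5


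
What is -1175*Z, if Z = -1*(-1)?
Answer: -1175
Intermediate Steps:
Z = 1
-1175*Z = -1175*1 = -1175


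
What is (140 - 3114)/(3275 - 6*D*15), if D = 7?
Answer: -2974/2645 ≈ -1.1244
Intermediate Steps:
(140 - 3114)/(3275 - 6*D*15) = (140 - 3114)/(3275 - 6*7*15) = -2974/(3275 - 42*15) = -2974/(3275 - 630) = -2974/2645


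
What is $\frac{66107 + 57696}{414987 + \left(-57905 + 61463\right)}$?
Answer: $\frac{123803}{418545} \approx 0.29579$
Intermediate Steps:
$\frac{66107 + 57696}{414987 + \left(-57905 + 61463\right)} = \frac{123803}{414987 + 3558} = \frac{123803}{418545}$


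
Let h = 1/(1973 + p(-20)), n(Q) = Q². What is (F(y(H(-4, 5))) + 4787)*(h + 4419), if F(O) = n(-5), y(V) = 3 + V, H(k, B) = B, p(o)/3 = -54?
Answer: 38509521720/1811 ≈ 2.1264e+7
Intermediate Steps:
p(o) = -162 (p(o) = 3*(-54) = -162)
F(O) = 25 (F(O) = (-5)² = 25)
h = 1/1811 (h = 1/(1973 - 162) = 1/1811 ≈ 0.00055218)
(F(y(H(-4, 5))) + 4787)*(h + 4419) = (25 + 4787)*(1/1811 + 4419) = 4812*(8002810/1811) = 38509521720/1811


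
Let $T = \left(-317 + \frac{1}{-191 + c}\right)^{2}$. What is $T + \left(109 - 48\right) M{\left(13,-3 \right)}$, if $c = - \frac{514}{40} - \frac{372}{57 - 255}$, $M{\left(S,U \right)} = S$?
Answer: $\frac{1799751497768522}{17769156601} \approx 1.0129 \cdot 10^{5}$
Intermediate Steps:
$c = - \frac{7241}{660}$ ($c = \left(-514\right) \frac{1}{40} - \frac{372}{57 - 255} = - \frac{257}{20} - \frac{372}{-198} = - \frac{257}{20} - - \frac{62}{33} = - \frac{257}{20} + \frac{62}{33} = - \frac{7241}{660} \approx -10.971$)
$T = \frac{1785660556583929}{17769156601}$ ($T = \left(-317 + \frac{1}{-191 - \frac{7241}{660}}\right)^{2} = \left(-317 + \frac{1}{- \frac{133301}{660}}\right)^{2} = \left(-317 - \frac{660}{133301}\right)^{2} = \left(- \frac{42257077}{133301}\right)^{2} = \frac{1785660556583929}{17769156601} \approx 1.0049 \cdot 10^{5}$)
$T + \left(109 - 48\right) M{\left(13,-3 \right)} = \frac{1785660556583929}{17769156601} + \left(109 - 48\right) 13 = \frac{1785660556583929}{17769156601} + 61 \cdot 13 = \frac{1785660556583929}{17769156601} + 793 = \frac{1799751497768522}{17769156601}$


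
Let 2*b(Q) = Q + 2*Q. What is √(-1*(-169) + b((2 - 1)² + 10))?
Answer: √742/2 ≈ 13.620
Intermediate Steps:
b(Q) = 3*Q/2 (b(Q) = (Q + 2*Q)/2 = (3*Q)/2 = 3*Q/2)
√(-1*(-169) + b((2 - 1)² + 10)) = √(-1*(-169) + 3*((2 - 1)² + 10)/2) = √(169 + 3*(1² + 10)/2) = √(169 + 3*(1 + 10)/2) = √(169 + (3/2)*11) = √(169 + 33/2) = √(371/2) = √742/2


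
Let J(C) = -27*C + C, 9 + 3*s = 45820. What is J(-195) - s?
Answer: -30601/3 ≈ -10200.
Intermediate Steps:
s = 45811/3 (s = -3 + (⅓)*45820 = -3 + 45820/3 = 45811/3 ≈ 15270.)
J(C) = -26*C
J(-195) - s = -26*(-195) - 1*45811/3 = 5070 - 45811/3 = -30601/3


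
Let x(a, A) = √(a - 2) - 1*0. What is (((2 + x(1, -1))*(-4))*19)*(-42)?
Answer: 6384 + 3192*I ≈ 6384.0 + 3192.0*I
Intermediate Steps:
x(a, A) = √(-2 + a) (x(a, A) = √(-2 + a) + 0 = √(-2 + a))
(((2 + x(1, -1))*(-4))*19)*(-42) = (((2 + √(-2 + 1))*(-4))*19)*(-42) = (((2 + √(-1))*(-4))*19)*(-42) = (((2 + I)*(-4))*19)*(-42) = ((-8 - 4*I)*19)*(-42) = (-152 - 76*I)*(-42) = 6384 + 3192*I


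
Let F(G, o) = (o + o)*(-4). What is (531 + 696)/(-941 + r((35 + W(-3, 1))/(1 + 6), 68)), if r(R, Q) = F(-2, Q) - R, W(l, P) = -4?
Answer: -8589/10426 ≈ -0.82381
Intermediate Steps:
F(G, o) = -8*o (F(G, o) = (2*o)*(-4) = -8*o)
r(R, Q) = -R - 8*Q (r(R, Q) = -8*Q - R = -R - 8*Q)
(531 + 696)/(-941 + r((35 + W(-3, 1))/(1 + 6), 68)) = (531 + 696)/(-941 + (-(35 - 4)/(1 + 6) - 8*68)) = 1227/(-941 + (-31/7 - 544)) = 1227/(-941 - 3839/7) = 1227/(-10426/7) = 1227*(-7/10426) = -8589/10426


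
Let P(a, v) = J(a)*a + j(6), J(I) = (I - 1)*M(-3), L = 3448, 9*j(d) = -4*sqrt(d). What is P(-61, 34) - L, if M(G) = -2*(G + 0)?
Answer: 19244 - 4*sqrt(6)/9 ≈ 19243.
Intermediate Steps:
j(d) = -4*sqrt(d)/9 (j(d) = (-4*sqrt(d))/9 = -4*sqrt(d)/9)
M(G) = -2*G
J(I) = -6 + 6*I (J(I) = (I - 1)*(-2*(-3)) = (-1 + I)*6 = -6 + 6*I)
P(a, v) = -4*sqrt(6)/9 + a*(-6 + 6*a) (P(a, v) = (-6 + 6*a)*a - 4*sqrt(6)/9 = a*(-6 + 6*a) - 4*sqrt(6)/9 = -4*sqrt(6)/9 + a*(-6 + 6*a))
P(-61, 34) - L = (-4*sqrt(6)/9 + 6*(-61)*(-1 - 61)) - 1*3448 = (-4*sqrt(6)/9 + 6*(-61)*(-62)) - 3448 = (-4*sqrt(6)/9 + 22692) - 3448 = (22692 - 4*sqrt(6)/9) - 3448 = 19244 - 4*sqrt(6)/9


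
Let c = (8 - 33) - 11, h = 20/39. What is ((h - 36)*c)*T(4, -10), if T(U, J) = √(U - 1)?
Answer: 16608*√3/13 ≈ 2212.8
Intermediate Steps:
T(U, J) = √(-1 + U)
h = 20/39 (h = 20*(1/39) = 20/39 ≈ 0.51282)
c = -36 (c = -25 - 11 = -36)
((h - 36)*c)*T(4, -10) = ((20/39 - 36)*(-36))*√(-1 + 4) = (-1384/39*(-36))*√3 = 16608*√3/13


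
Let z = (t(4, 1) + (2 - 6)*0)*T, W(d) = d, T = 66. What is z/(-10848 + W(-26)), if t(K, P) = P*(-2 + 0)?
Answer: 66/5437 ≈ 0.012139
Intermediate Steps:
t(K, P) = -2*P (t(K, P) = P*(-2) = -2*P)
z = -132 (z = (-2*1 + (2 - 6)*0)*66 = (-2 - 4*0)*66 = (-2 + 0)*66 = -2*66 = -132)
z/(-10848 + W(-26)) = -132/(-10848 - 26) = -132/(-10874) = -132*(-1/10874) = 66/5437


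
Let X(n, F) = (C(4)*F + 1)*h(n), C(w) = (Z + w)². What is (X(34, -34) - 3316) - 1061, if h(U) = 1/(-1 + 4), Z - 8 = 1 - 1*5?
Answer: -5102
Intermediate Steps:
Z = 4 (Z = 8 + (1 - 1*5) = 8 + (1 - 5) = 8 - 4 = 4)
C(w) = (4 + w)²
h(U) = ⅓ (h(U) = 1/3 = ⅓)
X(n, F) = ⅓ + 64*F/3 (X(n, F) = ((4 + 4)²*F + 1)*(⅓) = (8²*F + 1)*(⅓) = (64*F + 1)*(⅓) = (1 + 64*F)*(⅓) = ⅓ + 64*F/3)
(X(34, -34) - 3316) - 1061 = ((⅓ + (64/3)*(-34)) - 3316) - 1061 = ((⅓ - 2176/3) - 3316) - 1061 = (-725 - 3316) - 1061 = -4041 - 1061 = -5102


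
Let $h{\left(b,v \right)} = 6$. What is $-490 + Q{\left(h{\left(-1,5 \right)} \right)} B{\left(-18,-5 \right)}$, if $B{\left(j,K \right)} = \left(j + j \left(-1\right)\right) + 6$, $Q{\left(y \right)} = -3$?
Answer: $-508$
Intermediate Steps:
$B{\left(j,K \right)} = 6$ ($B{\left(j,K \right)} = \left(j - j\right) + 6 = 0 + 6 = 6$)
$-490 + Q{\left(h{\left(-1,5 \right)} \right)} B{\left(-18,-5 \right)} = -490 - 18 = -508$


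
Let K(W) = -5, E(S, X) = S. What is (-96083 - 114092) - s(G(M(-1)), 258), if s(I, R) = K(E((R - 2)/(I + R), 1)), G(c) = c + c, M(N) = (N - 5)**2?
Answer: -210170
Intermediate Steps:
M(N) = (-5 + N)**2
G(c) = 2*c
s(I, R) = -5
(-96083 - 114092) - s(G(M(-1)), 258) = (-96083 - 114092) - 1*(-5) = -210175 + 5 = -210170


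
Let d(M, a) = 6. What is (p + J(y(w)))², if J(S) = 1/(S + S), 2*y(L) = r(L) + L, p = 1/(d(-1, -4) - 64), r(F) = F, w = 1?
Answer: 196/841 ≈ 0.23306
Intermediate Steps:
p = -1/58 (p = 1/(6 - 64) = 1/(-58) = -1/58 ≈ -0.017241)
y(L) = L (y(L) = (L + L)/2 = (2*L)/2 = L)
J(S) = 1/(2*S)
(p + J(y(w)))² = (-1/58 + (½)/1)² = (-1/58 + (½)*1)² = (-1/58 + ½)² = (14/29)² = 196/841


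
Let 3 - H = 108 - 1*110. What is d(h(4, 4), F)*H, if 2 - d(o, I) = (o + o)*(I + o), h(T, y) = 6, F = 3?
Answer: -530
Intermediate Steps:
d(o, I) = 2 - 2*o*(I + o) (d(o, I) = 2 - (o + o)*(I + o) = 2 - 2*o*(I + o))
H = 5 (H = 3 - (108 - 1*110) = 3 - (108 - 110) = 3 - 1*(-2) = 3 + 2 = 5)
d(h(4, 4), F)*H = (2 - 2*6**2 - 2*3*6)*5 = (2 - 2*36 - 36)*5 = (2 - 72 - 36)*5 = -106*5 = -530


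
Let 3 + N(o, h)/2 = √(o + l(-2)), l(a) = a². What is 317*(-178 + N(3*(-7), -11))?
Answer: -58328 + 634*I*√17 ≈ -58328.0 + 2614.1*I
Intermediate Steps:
N(o, h) = -6 + 2*√(4 + o) (N(o, h) = -6 + 2*√(o + (-2)²) = -6 + 2*√(o + 4) = -6 + 2*√(4 + o))
317*(-178 + N(3*(-7), -11)) = 317*(-178 + (-6 + 2*√(4 + 3*(-7)))) = 317*(-178 + (-6 + 2*√(4 - 21))) = 317*(-178 + (-6 + 2*√(-17))) = 317*(-178 + (-6 + 2*(I*√17))) = 317*(-178 + (-6 + 2*I*√17)) = 317*(-184 + 2*I*√17) = -58328 + 634*I*√17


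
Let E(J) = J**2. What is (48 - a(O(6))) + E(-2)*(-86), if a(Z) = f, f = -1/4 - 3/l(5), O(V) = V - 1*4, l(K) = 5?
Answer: -5903/20 ≈ -295.15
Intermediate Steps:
O(V) = -4 + V (O(V) = V - 4 = -4 + V)
f = -17/20 (f = -1/4 - 3/5 = -17/20 ≈ -0.85000)
a(Z) = -17/20
(48 - a(O(6))) + E(-2)*(-86) = (48 - 1*(-17/20)) + (-2)**2*(-86) = (48 + 17/20) + 4*(-86) = 977/20 - 344 = -5903/20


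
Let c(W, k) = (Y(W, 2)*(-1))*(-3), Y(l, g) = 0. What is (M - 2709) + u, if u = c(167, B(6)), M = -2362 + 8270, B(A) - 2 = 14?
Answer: 3199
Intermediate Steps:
B(A) = 16 (B(A) = 2 + 14 = 16)
M = 5908
c(W, k) = 0 (c(W, k) = (0*(-1))*(-3) = 0*(-3) = 0)
u = 0
(M - 2709) + u = (5908 - 2709) + 0 = 3199 + 0 = 3199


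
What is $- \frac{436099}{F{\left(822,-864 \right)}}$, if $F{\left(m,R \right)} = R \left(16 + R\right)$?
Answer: $- \frac{436099}{732672} \approx -0.59522$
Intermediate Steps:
$- \frac{436099}{F{\left(822,-864 \right)}} = - \frac{436099}{\left(-864\right) \left(16 - 864\right)} = - \frac{436099}{\left(-864\right) \left(-848\right)} = - \frac{436099}{732672}$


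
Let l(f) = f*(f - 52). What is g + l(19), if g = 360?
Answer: -267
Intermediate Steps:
l(f) = f*(-52 + f)
g + l(19) = 360 + 19*(-52 + 19) = 360 + 19*(-33) = 360 - 627 = -267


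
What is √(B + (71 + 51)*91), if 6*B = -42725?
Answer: √143322/6 ≈ 63.096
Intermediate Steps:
B = -42725/6 (B = (⅙)*(-42725) = -42725/6 ≈ -7120.8)
√(B + (71 + 51)*91) = √(-42725/6 + (71 + 51)*91) = √(-42725/6 + 122*91) = √(-42725/6 + 11102) = √(23887/6) = √143322/6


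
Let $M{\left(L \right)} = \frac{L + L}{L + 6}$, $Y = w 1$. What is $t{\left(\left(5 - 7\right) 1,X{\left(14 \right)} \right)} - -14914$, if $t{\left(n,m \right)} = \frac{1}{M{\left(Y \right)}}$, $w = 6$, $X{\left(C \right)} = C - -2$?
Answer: $14915$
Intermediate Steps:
$X{\left(C \right)} = 2 + C$ ($X{\left(C \right)} = C + 2 = 2 + C$)
$Y = 6$ ($Y = 6 \cdot 1 = 6$)
$M{\left(L \right)} = \frac{2 L}{6 + L}$
$t{\left(n,m \right)} = 1$ ($t{\left(n,m \right)} = \frac{1}{2 \cdot 6 \frac{1}{6 + 6}} = \frac{1}{2 \cdot 6 \cdot \frac{1}{12}} = 1^{-1} = 1$)
$t{\left(\left(5 - 7\right) 1,X{\left(14 \right)} \right)} - -14914 = 1 - -14914 = 1 + 14914 = 14915$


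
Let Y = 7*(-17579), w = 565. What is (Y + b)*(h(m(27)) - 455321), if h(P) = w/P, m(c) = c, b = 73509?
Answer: 609049445488/27 ≈ 2.2557e+10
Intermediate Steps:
Y = -123053
h(P) = 565/P
(Y + b)*(h(m(27)) - 455321) = (-123053 + 73509)*(565/27 - 455321) = -49544*(565*(1/27) - 455321) = -49544*(565/27 - 455321) = -49544*(-12293102/27) = 609049445488/27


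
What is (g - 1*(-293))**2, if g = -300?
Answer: 49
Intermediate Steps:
(g - 1*(-293))**2 = (-300 - 1*(-293))**2 = (-300 + 293)**2 = (-7)**2 = 49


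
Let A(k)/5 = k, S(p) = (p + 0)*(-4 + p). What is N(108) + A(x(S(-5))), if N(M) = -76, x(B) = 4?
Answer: -56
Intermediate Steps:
S(p) = p*(-4 + p)
A(k) = 5*k
N(108) + A(x(S(-5))) = -76 + 5*4 = -76 + 20 = -56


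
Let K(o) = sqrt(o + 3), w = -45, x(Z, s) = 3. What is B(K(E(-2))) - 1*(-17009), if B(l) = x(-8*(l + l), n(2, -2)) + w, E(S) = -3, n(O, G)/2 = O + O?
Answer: 16967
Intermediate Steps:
n(O, G) = 4*O (n(O, G) = 2*(O + O) = 2*(2*O) = 4*O)
K(o) = sqrt(3 + o)
B(l) = -42 (B(l) = 3 - 45 = -42)
B(K(E(-2))) - 1*(-17009) = -42 - 1*(-17009) = -42 + 17009 = 16967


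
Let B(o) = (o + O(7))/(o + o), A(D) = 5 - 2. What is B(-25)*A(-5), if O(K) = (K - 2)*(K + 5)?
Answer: -21/10 ≈ -2.1000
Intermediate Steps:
O(K) = (-2 + K)*(5 + K)
A(D) = 3
B(o) = (60 + o)/(2*o) (B(o) = (o + (-10 + 7**2 + 3*7))/(o + o) = (o + (-10 + 49 + 21))/((2*o)) = (o + 60)*(1/(2*o)) = (60 + o)*(1/(2*o)) = (60 + o)/(2*o))
B(-25)*A(-5) = ((1/2)*(60 - 25)/(-25))*3 = ((1/2)*(-1/25)*35)*3 = -7/10*3 = -21/10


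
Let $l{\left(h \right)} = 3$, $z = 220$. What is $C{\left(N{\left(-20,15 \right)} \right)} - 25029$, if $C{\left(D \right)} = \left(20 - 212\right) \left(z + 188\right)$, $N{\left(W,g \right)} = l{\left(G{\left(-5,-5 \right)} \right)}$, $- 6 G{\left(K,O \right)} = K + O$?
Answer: $-103365$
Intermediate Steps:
$G{\left(K,O \right)} = - \frac{K}{6} - \frac{O}{6}$ ($G{\left(K,O \right)} = - \frac{K + O}{6} = - \frac{K}{6} - \frac{O}{6}$)
$N{\left(W,g \right)} = 3$
$C{\left(D \right)} = -78336$ ($C{\left(D \right)} = \left(20 - 212\right) \left(220 + 188\right) = \left(-192\right) 408 = -78336$)
$C{\left(N{\left(-20,15 \right)} \right)} - 25029 = -78336 - 25029 = -103365$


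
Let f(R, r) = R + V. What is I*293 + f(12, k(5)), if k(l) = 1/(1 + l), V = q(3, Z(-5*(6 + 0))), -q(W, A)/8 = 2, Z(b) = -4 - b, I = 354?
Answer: 103718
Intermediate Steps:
q(W, A) = -16 (q(W, A) = -8*2 = -16)
V = -16
f(R, r) = -16 + R (f(R, r) = R - 16 = -16 + R)
I*293 + f(12, k(5)) = 354*293 + (-16 + 12) = 103722 - 4 = 103718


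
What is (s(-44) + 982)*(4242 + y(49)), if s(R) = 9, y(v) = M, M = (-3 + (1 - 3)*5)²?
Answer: 4371301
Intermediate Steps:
M = 169 (M = (-3 - 2*5)² = (-3 - 10)² = (-13)² = 169)
y(v) = 169
(s(-44) + 982)*(4242 + y(49)) = (9 + 982)*(4242 + 169) = 991*4411 = 4371301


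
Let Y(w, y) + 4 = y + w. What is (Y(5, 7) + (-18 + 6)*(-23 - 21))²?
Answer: 287296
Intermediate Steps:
Y(w, y) = -4 + w + y (Y(w, y) = -4 + (y + w) = -4 + (w + y) = -4 + w + y)
(Y(5, 7) + (-18 + 6)*(-23 - 21))² = ((-4 + 5 + 7) + (-18 + 6)*(-23 - 21))² = (8 - 12*(-44))² = (8 + 528)² = 536² = 287296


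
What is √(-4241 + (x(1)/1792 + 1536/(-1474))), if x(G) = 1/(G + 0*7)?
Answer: I*√28903200423097/82544 ≈ 65.131*I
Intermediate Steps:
x(G) = 1/G (x(G) = 1/(G + 0) = 1/G)
√(-4241 + (x(1)/1792 + 1536/(-1474))) = √(-4241 + (1/(1*1792) + 1536/(-1474))) = √(-4241 + (1*(1/1792) + 1536*(-1/1474))) = √(-4241 + (1/1792 - 768/737)) = √(-4241 - 1375519/1320704) = √(-5602481183/1320704) = I*√28903200423097/82544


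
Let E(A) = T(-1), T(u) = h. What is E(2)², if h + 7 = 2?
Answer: 25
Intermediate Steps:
h = -5 (h = -7 + 2 = -5)
T(u) = -5
E(A) = -5
E(2)² = (-5)² = 25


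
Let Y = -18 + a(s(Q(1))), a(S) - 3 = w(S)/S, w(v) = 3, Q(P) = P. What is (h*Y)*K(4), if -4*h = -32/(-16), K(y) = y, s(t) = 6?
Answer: 29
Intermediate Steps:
a(S) = 3 + 3/S
h = -½ (h = -(-8)/(-16) = -(-8)*(-1)/16 = -¼*2 = -½ ≈ -0.50000)
Y = -29/2 (Y = -18 + (3 + 3/6) = -18 + (3 + 3*(⅙)) = -18 + (3 + ½) = -18 + 7/2 = -29/2 ≈ -14.500)
(h*Y)*K(4) = -½*(-29/2)*4 = (29/4)*4 = 29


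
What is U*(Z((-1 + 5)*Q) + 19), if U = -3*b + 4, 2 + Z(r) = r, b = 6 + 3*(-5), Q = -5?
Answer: -93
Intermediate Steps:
b = -9 (b = 6 - 15 = -9)
Z(r) = -2 + r
U = 31 (U = -3*(-9) + 4 = 27 + 4 = 31)
U*(Z((-1 + 5)*Q) + 19) = 31*((-2 + (-1 + 5)*(-5)) + 19) = 31*((-2 + 4*(-5)) + 19) = 31*((-2 - 20) + 19) = 31*(-22 + 19) = 31*(-3) = -93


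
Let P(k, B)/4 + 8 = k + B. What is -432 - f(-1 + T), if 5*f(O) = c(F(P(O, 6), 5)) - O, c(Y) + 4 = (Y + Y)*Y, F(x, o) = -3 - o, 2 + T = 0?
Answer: -2287/5 ≈ -457.40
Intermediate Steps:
P(k, B) = -32 + 4*B + 4*k (P(k, B) = -32 + 4*(k + B) = -32 + 4*(B + k) = -32 + (4*B + 4*k) = -32 + 4*B + 4*k)
T = -2 (T = -2 + 0 = -2)
c(Y) = -4 + 2*Y**2 (c(Y) = -4 + (Y + Y)*Y = -4 + (2*Y)*Y = -4 + 2*Y**2)
f(O) = 124/5 - O/5 (f(O) = ((-4 + 2*(-3 - 1*5)**2) - O)/5 = ((-4 + 2*(-3 - 5)**2) - O)/5 = ((-4 + 2*(-8)**2) - O)/5 = ((-4 + 2*64) - O)/5 = ((-4 + 128) - O)/5 = (124 - O)/5 = 124/5 - O/5)
-432 - f(-1 + T) = -432 - (124/5 - (-1 - 2)/5) = -432 - (124/5 - 1/5*(-3)) = -432 - (124/5 + 3/5) = -432 - 1*127/5 = -432 - 127/5 = -2287/5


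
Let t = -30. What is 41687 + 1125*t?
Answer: 7937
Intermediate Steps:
41687 + 1125*t = 41687 + 1125*(-30) = 41687 - 33750 = 7937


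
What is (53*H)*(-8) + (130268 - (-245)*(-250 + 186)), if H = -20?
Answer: 123068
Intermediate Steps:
(53*H)*(-8) + (130268 - (-245)*(-250 + 186)) = (53*(-20))*(-8) + (130268 - (-245)*(-250 + 186)) = -1060*(-8) + (130268 - (-245)*(-64)) = 8480 + (130268 - 1*15680) = 8480 + (130268 - 15680) = 8480 + 114588 = 123068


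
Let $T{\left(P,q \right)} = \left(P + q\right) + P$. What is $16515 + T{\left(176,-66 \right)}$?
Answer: $16801$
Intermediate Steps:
$T{\left(P,q \right)} = q + 2 P$
$16515 + T{\left(176,-66 \right)} = 16515 + \left(-66 + 2 \cdot 176\right) = 16515 + \left(-66 + 352\right) = 16515 + 286 = 16801$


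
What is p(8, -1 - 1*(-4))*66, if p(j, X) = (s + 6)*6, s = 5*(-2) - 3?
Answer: -2772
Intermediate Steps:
s = -13 (s = -10 - 3 = -13)
p(j, X) = -42 (p(j, X) = (-13 + 6)*6 = -7*6 = -42)
p(8, -1 - 1*(-4))*66 = -42*66 = -2772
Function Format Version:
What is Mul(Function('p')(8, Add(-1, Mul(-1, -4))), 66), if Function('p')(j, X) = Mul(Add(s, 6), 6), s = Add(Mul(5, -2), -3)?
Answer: -2772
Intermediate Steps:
s = -13 (s = Add(-10, -3) = -13)
Function('p')(j, X) = -42 (Function('p')(j, X) = Mul(Add(-13, 6), 6) = Mul(-7, 6) = -42)
Mul(Function('p')(8, Add(-1, Mul(-1, -4))), 66) = Mul(-42, 66) = -2772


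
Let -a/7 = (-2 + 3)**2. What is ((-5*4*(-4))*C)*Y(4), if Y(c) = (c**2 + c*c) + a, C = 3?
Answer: 6000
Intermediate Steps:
a = -7 (a = -7*(-2 + 3)**2 = -7*1**2 = -7*1 = -7)
Y(c) = -7 + 2*c**2 (Y(c) = (c**2 + c*c) - 7 = (c**2 + c**2) - 7 = 2*c**2 - 7 = -7 + 2*c**2)
((-5*4*(-4))*C)*Y(4) = ((-5*4*(-4))*3)*(-7 + 2*4**2) = (-20*(-4)*3)*(-7 + 2*16) = (80*3)*(-7 + 32) = 240*25 = 6000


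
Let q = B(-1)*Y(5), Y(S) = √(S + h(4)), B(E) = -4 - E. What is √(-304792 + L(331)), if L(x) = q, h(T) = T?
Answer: I*√304801 ≈ 552.09*I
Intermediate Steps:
Y(S) = √(4 + S) (Y(S) = √(S + 4) = √(4 + S))
q = -9 (q = (-4 - 1*(-1))*√(4 + 5) = (-4 + 1)*√9 = -3*3 = -9)
L(x) = -9
√(-304792 + L(331)) = √(-304792 - 9) = √(-304801) = I*√304801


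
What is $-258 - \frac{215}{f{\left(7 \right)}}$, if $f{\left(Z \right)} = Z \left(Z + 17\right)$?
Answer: $- \frac{43559}{168} \approx -259.28$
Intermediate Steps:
$f{\left(Z \right)} = Z \left(17 + Z\right)$
$-258 - \frac{215}{f{\left(7 \right)}} = -258 - \frac{215}{7 \left(17 + 7\right)} = -258 - \frac{215}{7 \cdot 24} = -258 - \frac{215}{168} = - \frac{43559}{168}$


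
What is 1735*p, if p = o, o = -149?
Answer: -258515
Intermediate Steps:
p = -149
1735*p = 1735*(-149) = -258515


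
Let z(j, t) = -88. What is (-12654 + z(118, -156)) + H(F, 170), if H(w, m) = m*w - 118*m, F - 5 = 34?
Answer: -26172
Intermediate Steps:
F = 39 (F = 5 + 34 = 39)
H(w, m) = -118*m + m*w
(-12654 + z(118, -156)) + H(F, 170) = (-12654 - 88) + 170*(-118 + 39) = -12742 + 170*(-79) = -12742 - 13430 = -26172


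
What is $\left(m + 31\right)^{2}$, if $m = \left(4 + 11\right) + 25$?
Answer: $5041$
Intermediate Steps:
$m = 40$ ($m = 15 + 25 = 40$)
$\left(m + 31\right)^{2} = \left(40 + 31\right)^{2} = 71^{2} = 5041$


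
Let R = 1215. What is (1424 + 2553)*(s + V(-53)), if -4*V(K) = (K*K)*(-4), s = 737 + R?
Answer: 18934497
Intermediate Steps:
s = 1952 (s = 737 + 1215 = 1952)
V(K) = K² (V(K) = -K*K*(-4)/4 = -K²*(-4)/4 = -(-1)*K² = K²)
(1424 + 2553)*(s + V(-53)) = (1424 + 2553)*(1952 + (-53)²) = 3977*(1952 + 2809) = 3977*4761 = 18934497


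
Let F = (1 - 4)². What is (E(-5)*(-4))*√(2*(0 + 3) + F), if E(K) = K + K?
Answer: 40*√15 ≈ 154.92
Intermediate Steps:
F = 9 (F = (-3)² = 9)
E(K) = 2*K
(E(-5)*(-4))*√(2*(0 + 3) + F) = ((2*(-5))*(-4))*√(2*(0 + 3) + 9) = (-10*(-4))*√(2*3 + 9) = 40*√(6 + 9) = 40*√15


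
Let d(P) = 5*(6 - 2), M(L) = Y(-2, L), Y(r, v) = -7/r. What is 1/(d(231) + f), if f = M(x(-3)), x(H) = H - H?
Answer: 2/47 ≈ 0.042553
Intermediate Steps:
x(H) = 0
M(L) = 7/2 (M(L) = -7/(-2) = -7*(-½) = 7/2)
d(P) = 20 (d(P) = 5*4 = 20)
f = 7/2 ≈ 3.5000
1/(d(231) + f) = 1/(20 + 7/2) = 1/(47/2) = 2/47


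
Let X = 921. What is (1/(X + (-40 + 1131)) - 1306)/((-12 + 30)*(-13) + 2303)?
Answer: -2627671/4162828 ≈ -0.63122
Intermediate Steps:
(1/(X + (-40 + 1131)) - 1306)/((-12 + 30)*(-13) + 2303) = (1/(921 + (-40 + 1131)) - 1306)/((-12 + 30)*(-13) + 2303) = (1/(921 + 1091) - 1306)/(18*(-13) + 2303) = (1/2012 - 1306)/(-234 + 2303) = (1/2012 - 1306)/2069 = -2627671/2012*1/2069 = -2627671/4162828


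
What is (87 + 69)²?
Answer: 24336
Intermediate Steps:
(87 + 69)² = 156² = 24336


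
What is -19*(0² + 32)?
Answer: -608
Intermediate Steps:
-19*(0² + 32) = -19*(0 + 32) = -19*32 = -608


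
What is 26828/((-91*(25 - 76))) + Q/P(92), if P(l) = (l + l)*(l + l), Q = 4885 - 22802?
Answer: 35875477/6831552 ≈ 5.2514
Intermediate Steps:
Q = -17917
P(l) = 4*l**2 (P(l) = (2*l)*(2*l) = 4*l**2)
26828/((-91*(25 - 76))) + Q/P(92) = 26828/((-91*(25 - 76))) - 17917/(4*92**2) = 26828/((-91*(-51))) - 17917/(4*8464) = 26828/4641 - 17917/33856 = 26828*(1/4641) - 17917*1/33856 = 26828/4641 - 779/1472 = 35875477/6831552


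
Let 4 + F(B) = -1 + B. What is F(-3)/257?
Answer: -8/257 ≈ -0.031128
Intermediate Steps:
F(B) = -5 + B (F(B) = -4 + (-1 + B) = -5 + B)
F(-3)/257 = (-5 - 3)/257 = (1/257)*(-8) = -8/257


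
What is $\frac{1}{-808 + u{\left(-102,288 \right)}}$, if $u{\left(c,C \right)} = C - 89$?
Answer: $- \frac{1}{609} \approx -0.001642$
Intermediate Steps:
$u{\left(c,C \right)} = -89 + C$
$\frac{1}{-808 + u{\left(-102,288 \right)}} = \frac{1}{-808 + \left(-89 + 288\right)} = \frac{1}{-808 + 199} = \frac{1}{-609} = - \frac{1}{609}$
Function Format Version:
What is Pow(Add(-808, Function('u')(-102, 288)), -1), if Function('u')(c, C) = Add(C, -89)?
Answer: Rational(-1, 609) ≈ -0.0016420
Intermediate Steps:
Function('u')(c, C) = Add(-89, C)
Pow(Add(-808, Function('u')(-102, 288)), -1) = Pow(Add(-808, Add(-89, 288)), -1) = Pow(Add(-808, 199), -1) = Pow(-609, -1) = Rational(-1, 609)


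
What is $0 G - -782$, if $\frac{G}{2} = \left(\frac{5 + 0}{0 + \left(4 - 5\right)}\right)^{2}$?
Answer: $782$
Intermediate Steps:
$G = 50$ ($G = 2 \left(\frac{5 + 0}{0 + \left(4 - 5\right)}\right)^{2} = 2 \left(\frac{5}{0 - 1}\right)^{2} = 2 \left(\frac{5}{-1}\right)^{2} = 2 \left(5 \left(-1\right)\right)^{2} = 2 \left(-5\right)^{2} = 2 \cdot 25 = 50$)
$0 G - -782 = 0 \cdot 50 - -782 = 0 + 782 = 782$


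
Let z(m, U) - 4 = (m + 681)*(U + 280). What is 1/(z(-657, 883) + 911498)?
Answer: 1/939414 ≈ 1.0645e-6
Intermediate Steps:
z(m, U) = 4 + (280 + U)*(681 + m) (z(m, U) = 4 + (m + 681)*(U + 280) = 4 + (681 + m)*(280 + U) = 4 + (280 + U)*(681 + m))
1/(z(-657, 883) + 911498) = 1/((190684 + 280*(-657) + 681*883 + 883*(-657)) + 911498) = 1/((190684 - 183960 + 601323 - 580131) + 911498) = 1/(27916 + 911498) = 1/939414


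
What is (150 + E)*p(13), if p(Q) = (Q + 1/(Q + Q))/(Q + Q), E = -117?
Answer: 11187/676 ≈ 16.549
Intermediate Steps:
p(Q) = (Q + 1/(2*Q))/(2*Q) (p(Q) = (Q + 1/(2*Q))/((2*Q)) = (Q + 1/(2*Q))*(1/(2*Q)) = (Q + 1/(2*Q))/(2*Q))
(150 + E)*p(13) = (150 - 117)*(½ + (¼)/13²) = 33*(½ + (¼)*(1/169)) = 33*(½ + 1/676) = 33*(339/676) = 11187/676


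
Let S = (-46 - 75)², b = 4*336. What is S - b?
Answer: 13297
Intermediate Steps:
b = 1344
S = 14641 (S = (-121)² = 14641)
S - b = 14641 - 1*1344 = 14641 - 1344 = 13297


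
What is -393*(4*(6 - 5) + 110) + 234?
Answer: -44568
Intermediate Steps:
-393*(4*(6 - 5) + 110) + 234 = -393*(4*1 + 110) + 234 = -393*(4 + 110) + 234 = -393*114 + 234 = -44802 + 234 = -44568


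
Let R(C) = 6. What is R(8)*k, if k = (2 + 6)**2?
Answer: 384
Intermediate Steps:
k = 64 (k = 8**2 = 64)
R(8)*k = 6*64 = 384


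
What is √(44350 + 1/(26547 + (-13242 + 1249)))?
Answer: √9394168939154/14554 ≈ 210.59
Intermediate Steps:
√(44350 + 1/(26547 + (-13242 + 1249))) = √(44350 + 1/(26547 - 11993)) = √(44350 + 1/14554) = √(645469901/14554) = √9394168939154/14554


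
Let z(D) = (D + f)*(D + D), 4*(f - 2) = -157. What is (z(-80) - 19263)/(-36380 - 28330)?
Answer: 503/64710 ≈ 0.0077731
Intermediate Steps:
f = -149/4 (f = 2 + (1/4)*(-157) = 2 - 157/4 = -149/4 ≈ -37.250)
z(D) = 2*D*(-149/4 + D) (z(D) = (D - 149/4)*(D + D) = (-149/4 + D)*(2*D) = 2*D*(-149/4 + D))
(z(-80) - 19263)/(-36380 - 28330) = ((1/2)*(-80)*(-149 + 4*(-80)) - 19263)/(-36380 - 28330) = ((1/2)*(-80)*(-149 - 320) - 19263)/(-64710) = ((1/2)*(-80)*(-469) - 19263)*(-1/64710) = (18760 - 19263)*(-1/64710) = -503*(-1/64710) = 503/64710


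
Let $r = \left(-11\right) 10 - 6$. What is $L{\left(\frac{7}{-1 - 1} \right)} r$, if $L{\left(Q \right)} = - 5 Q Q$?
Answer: $7105$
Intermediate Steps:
$L{\left(Q \right)} = - 5 Q^{2}$
$r = -116$ ($r = -110 - 6 = -116$)
$L{\left(\frac{7}{-1 - 1} \right)} r = - 5 \left(\frac{7}{-1 - 1}\right)^{2} \left(-116\right) = - 5 \left(\frac{7}{-2}\right)^{2} \left(-116\right) = - 5 \left(7 \left(- \frac{1}{2}\right)\right)^{2} \left(-116\right) = - 5 \left(- \frac{7}{2}\right)^{2} \left(-116\right) = \left(-5\right) \frac{49}{4} \left(-116\right) = \left(- \frac{245}{4}\right) \left(-116\right) = 7105$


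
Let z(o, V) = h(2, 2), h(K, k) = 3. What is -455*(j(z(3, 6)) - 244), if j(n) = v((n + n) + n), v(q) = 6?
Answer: 108290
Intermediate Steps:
z(o, V) = 3
j(n) = 6
-455*(j(z(3, 6)) - 244) = -455*(6 - 244) = -455*(-238) = 108290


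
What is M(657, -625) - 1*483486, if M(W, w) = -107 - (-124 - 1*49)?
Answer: -483420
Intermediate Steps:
M(W, w) = 66 (M(W, w) = -107 - (-124 - 49) = -107 - 1*(-173) = -107 + 173 = 66)
M(657, -625) - 1*483486 = 66 - 1*483486 = 66 - 483486 = -483420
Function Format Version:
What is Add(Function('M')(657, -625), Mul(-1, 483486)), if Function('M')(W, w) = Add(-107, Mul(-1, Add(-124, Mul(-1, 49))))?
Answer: -483420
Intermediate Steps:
Function('M')(W, w) = 66 (Function('M')(W, w) = Add(-107, Mul(-1, Add(-124, -49))) = Add(-107, Mul(-1, -173)) = Add(-107, 173) = 66)
Add(Function('M')(657, -625), Mul(-1, 483486)) = Add(66, Mul(-1, 483486)) = Add(66, -483486) = -483420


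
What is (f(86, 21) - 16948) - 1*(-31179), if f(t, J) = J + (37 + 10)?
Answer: 14299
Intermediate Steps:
f(t, J) = 47 + J (f(t, J) = J + 47 = 47 + J)
(f(86, 21) - 16948) - 1*(-31179) = ((47 + 21) - 16948) - 1*(-31179) = (68 - 16948) + 31179 = -16880 + 31179 = 14299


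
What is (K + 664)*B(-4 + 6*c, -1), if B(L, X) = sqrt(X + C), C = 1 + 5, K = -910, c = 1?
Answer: -246*sqrt(5) ≈ -550.07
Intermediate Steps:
C = 6
B(L, X) = sqrt(6 + X) (B(L, X) = sqrt(X + 6) = sqrt(6 + X))
(K + 664)*B(-4 + 6*c, -1) = (-910 + 664)*sqrt(6 - 1) = -246*sqrt(5)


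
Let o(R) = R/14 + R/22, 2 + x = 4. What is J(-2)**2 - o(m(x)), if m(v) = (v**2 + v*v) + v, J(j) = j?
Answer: 218/77 ≈ 2.8312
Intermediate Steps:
x = 2 (x = -2 + 4 = 2)
m(v) = v + 2*v**2 (m(v) = (v**2 + v**2) + v = 2*v**2 + v = v + 2*v**2)
o(R) = 9*R/77 (o(R) = R*(1/14) + R*(1/22) = R/14 + R/22 = 9*R/77)
J(-2)**2 - o(m(x)) = (-2)**2 - 9*2*(1 + 2*2)/77 = 4 - 9*2*(1 + 4)/77 = 4 - 9*2*5/77 = 4 - 9*10/77 = 4 - 1*90/77 = 4 - 90/77 = 218/77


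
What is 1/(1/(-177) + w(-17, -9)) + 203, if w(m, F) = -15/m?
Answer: 538523/2638 ≈ 204.14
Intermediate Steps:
1/(1/(-177) + w(-17, -9)) + 203 = 1/(1/(-177) - 15/(-17)) + 203 = 1/(-1/177 - 15*(-1/17)) + 203 = 1/(-1/177 + 15/17) + 203 = 1/(2638/3009) + 203 = 3009/2638 + 203 = 538523/2638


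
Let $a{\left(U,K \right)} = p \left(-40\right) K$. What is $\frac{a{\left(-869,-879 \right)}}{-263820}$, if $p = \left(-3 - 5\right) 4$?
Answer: $\frac{18752}{4397} \approx 4.2647$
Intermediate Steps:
$p = -32$ ($p = \left(-8\right) 4 = -32$)
$a{\left(U,K \right)} = 1280 K$ ($a{\left(U,K \right)} = \left(-32\right) \left(-40\right) K = 1280 K$)
$\frac{a{\left(-869,-879 \right)}}{-263820} = \frac{1280 \left(-879\right)}{-263820} = \left(-1125120\right) \left(- \frac{1}{263820}\right) = \frac{18752}{4397}$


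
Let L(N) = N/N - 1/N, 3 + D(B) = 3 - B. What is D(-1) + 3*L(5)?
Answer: 17/5 ≈ 3.4000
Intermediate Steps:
D(B) = -B (D(B) = -3 + (3 - B) = -B)
L(N) = 1 - 1/N
D(-1) + 3*L(5) = -1*(-1) + 3*((-1 + 5)/5) = 1 + 3*((⅕)*4) = 1 + 3*(⅘) = 1 + 12/5 = 17/5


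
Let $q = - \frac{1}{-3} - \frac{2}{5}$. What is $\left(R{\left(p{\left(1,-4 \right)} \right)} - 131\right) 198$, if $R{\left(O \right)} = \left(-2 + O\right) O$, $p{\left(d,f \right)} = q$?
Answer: $- \frac{647768}{25} \approx -25911.0$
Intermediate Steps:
$q = - \frac{1}{15}$ ($q = \left(-1\right) \left(- \frac{1}{3}\right) - \frac{2}{5} = \frac{1}{3} - \frac{2}{5} = - \frac{1}{15} \approx -0.066667$)
$p{\left(d,f \right)} = - \frac{1}{15}$
$R{\left(O \right)} = O \left(-2 + O\right)$
$\left(R{\left(p{\left(1,-4 \right)} \right)} - 131\right) 198 = \left(- \frac{-2 - \frac{1}{15}}{15} - 131\right) 198 = \left(\left(- \frac{1}{15}\right) \left(- \frac{31}{15}\right) - 131\right) 198 = \left(\frac{31}{225} - 131\right) 198 = \left(- \frac{29444}{225}\right) 198 = - \frac{647768}{25}$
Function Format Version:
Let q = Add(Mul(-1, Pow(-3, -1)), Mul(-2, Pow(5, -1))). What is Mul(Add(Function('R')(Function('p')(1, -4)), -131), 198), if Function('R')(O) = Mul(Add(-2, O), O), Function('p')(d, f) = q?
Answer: Rational(-647768, 25) ≈ -25911.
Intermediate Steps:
q = Rational(-1, 15) (q = Add(Mul(-1, Rational(-1, 3)), Mul(-2, Rational(1, 5))) = Add(Rational(1, 3), Rational(-2, 5)) = Rational(-1, 15) ≈ -0.066667)
Function('p')(d, f) = Rational(-1, 15)
Function('R')(O) = Mul(O, Add(-2, O))
Mul(Add(Function('R')(Function('p')(1, -4)), -131), 198) = Mul(Add(Mul(Rational(-1, 15), Add(-2, Rational(-1, 15))), -131), 198) = Mul(Add(Mul(Rational(-1, 15), Rational(-31, 15)), -131), 198) = Mul(Add(Rational(31, 225), -131), 198) = Mul(Rational(-29444, 225), 198) = Rational(-647768, 25)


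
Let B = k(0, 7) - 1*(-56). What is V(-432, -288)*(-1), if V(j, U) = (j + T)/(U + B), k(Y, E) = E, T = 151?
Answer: -281/225 ≈ -1.2489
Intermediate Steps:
B = 63 (B = 7 - 1*(-56) = 7 + 56 = 63)
V(j, U) = (151 + j)/(63 + U) (V(j, U) = (j + 151)/(U + 63) = (151 + j)/(63 + U))
V(-432, -288)*(-1) = ((151 - 432)/(63 - 288))*(-1) = (-281/(-225))*(-1) = -1/225*(-281)*(-1) = (281/225)*(-1) = -281/225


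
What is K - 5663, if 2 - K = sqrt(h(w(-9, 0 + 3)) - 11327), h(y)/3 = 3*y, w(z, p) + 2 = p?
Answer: -5661 - I*sqrt(11318) ≈ -5661.0 - 106.39*I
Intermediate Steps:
w(z, p) = -2 + p
h(y) = 9*y (h(y) = 3*(3*y) = 9*y)
K = 2 - I*sqrt(11318) (K = 2 - sqrt(9*(-2 + (0 + 3)) - 11327) = 2 - sqrt(9*(-2 + 3) - 11327) = 2 - sqrt(9*1 - 11327) = 2 - sqrt(9 - 11327) = 2 - sqrt(-11318) = 2 - I*sqrt(11318) ≈ 2.0 - 106.39*I)
K - 5663 = (2 - I*sqrt(11318)) - 5663 = -5661 - I*sqrt(11318)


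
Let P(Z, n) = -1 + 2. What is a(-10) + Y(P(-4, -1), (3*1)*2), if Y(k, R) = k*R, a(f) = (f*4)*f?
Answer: 406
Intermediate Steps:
P(Z, n) = 1
a(f) = 4*f² (a(f) = (4*f)*f = 4*f²)
Y(k, R) = R*k
a(-10) + Y(P(-4, -1), (3*1)*2) = 4*(-10)² + ((3*1)*2)*1 = 4*100 + (3*2)*1 = 400 + 6*1 = 400 + 6 = 406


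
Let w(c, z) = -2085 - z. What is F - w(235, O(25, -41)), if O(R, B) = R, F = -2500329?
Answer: -2498219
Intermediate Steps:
F - w(235, O(25, -41)) = -2500329 - (-2085 - 1*25) = -2500329 - (-2085 - 25) = -2500329 - 1*(-2110) = -2500329 + 2110 = -2498219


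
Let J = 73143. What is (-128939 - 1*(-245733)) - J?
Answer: 43651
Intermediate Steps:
(-128939 - 1*(-245733)) - J = (-128939 - 1*(-245733)) - 1*73143 = (-128939 + 245733) - 73143 = 116794 - 73143 = 43651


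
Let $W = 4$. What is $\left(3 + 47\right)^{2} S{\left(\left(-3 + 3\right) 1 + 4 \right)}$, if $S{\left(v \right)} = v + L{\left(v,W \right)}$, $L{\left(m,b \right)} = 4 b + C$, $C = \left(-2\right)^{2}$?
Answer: $60000$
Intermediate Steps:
$C = 4$
$L{\left(m,b \right)} = 4 + 4 b$ ($L{\left(m,b \right)} = 4 b + 4 = 4 + 4 b$)
$S{\left(v \right)} = 20 + v$ ($S{\left(v \right)} = v + \left(4 + 4 \cdot 4\right) = v + \left(4 + 16\right) = v + 20 = 20 + v$)
$\left(3 + 47\right)^{2} S{\left(\left(-3 + 3\right) 1 + 4 \right)} = \left(3 + 47\right)^{2} \left(20 + \left(\left(-3 + 3\right) 1 + 4\right)\right) = 50^{2} \left(20 + \left(0 \cdot 1 + 4\right)\right) = 2500 \left(20 + \left(0 + 4\right)\right) = 2500 \left(20 + 4\right) = 2500 \cdot 24 = 60000$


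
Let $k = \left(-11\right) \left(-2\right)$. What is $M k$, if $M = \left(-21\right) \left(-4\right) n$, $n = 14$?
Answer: $25872$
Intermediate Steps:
$M = 1176$ ($M = \left(-21\right) \left(-4\right) 14 = 84 \cdot 14 = 1176$)
$k = 22$
$M k = 1176 \cdot 22 = 25872$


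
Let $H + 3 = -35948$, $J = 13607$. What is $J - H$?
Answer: $49558$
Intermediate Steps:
$H = -35951$ ($H = -3 - 35948 = -35951$)
$J - H = 13607 - -35951 = 13607 + 35951 = 49558$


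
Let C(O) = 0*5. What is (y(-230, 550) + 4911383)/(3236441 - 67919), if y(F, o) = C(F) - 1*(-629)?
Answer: 350858/226323 ≈ 1.5503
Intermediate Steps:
C(O) = 0
y(F, o) = 629 (y(F, o) = 0 - 1*(-629) = 0 + 629 = 629)
(y(-230, 550) + 4911383)/(3236441 - 67919) = (629 + 4911383)/(3236441 - 67919) = 4912012/3168522 = 4912012*(1/3168522) = 350858/226323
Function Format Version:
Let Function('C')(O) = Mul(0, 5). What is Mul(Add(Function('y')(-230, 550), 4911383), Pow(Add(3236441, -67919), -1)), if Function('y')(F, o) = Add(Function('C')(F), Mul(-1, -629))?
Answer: Rational(350858, 226323) ≈ 1.5503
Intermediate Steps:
Function('C')(O) = 0
Function('y')(F, o) = 629 (Function('y')(F, o) = Add(0, Mul(-1, -629)) = Add(0, 629) = 629)
Mul(Add(Function('y')(-230, 550), 4911383), Pow(Add(3236441, -67919), -1)) = Mul(Add(629, 4911383), Pow(Add(3236441, -67919), -1)) = Mul(4912012, Pow(3168522, -1)) = Mul(4912012, Rational(1, 3168522)) = Rational(350858, 226323)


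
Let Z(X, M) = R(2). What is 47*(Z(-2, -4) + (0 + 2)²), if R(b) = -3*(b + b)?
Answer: -376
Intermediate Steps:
R(b) = -6*b
Z(X, M) = -12 (Z(X, M) = -6*2 = -12)
47*(Z(-2, -4) + (0 + 2)²) = 47*(-12 + (0 + 2)²) = 47*(-12 + 2²) = 47*(-12 + 4) = 47*(-8) = -376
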